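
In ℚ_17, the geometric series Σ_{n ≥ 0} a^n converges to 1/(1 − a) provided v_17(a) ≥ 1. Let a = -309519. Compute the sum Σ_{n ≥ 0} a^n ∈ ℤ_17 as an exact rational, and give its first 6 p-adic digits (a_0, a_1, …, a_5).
Σ a^n = 1/(1 − a) = 1/309520;  first 6 digits = (1, 0, 0, 5, 13, 16)

v_17(a) = 3 ≥ 1, so the series converges in ℤ_17 to 1/(1 − a) = 1/(1 − (-309519)) = 1/309520. Expand this rational in ℤ_17: compute digits iteratively via d_i = x_i mod 17, x_{i+1} = (x_i − d_i)/17. The first 6 digits are (1, 0, 0, 5, 13, 16).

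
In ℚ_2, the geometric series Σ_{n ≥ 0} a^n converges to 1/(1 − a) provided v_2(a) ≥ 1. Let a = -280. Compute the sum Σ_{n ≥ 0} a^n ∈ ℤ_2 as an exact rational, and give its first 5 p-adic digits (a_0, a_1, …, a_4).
Σ a^n = 1/(1 − a) = 1/281;  first 5 digits = (1, 0, 0, 1, 0)

v_2(a) = 3 ≥ 1, so the series converges in ℤ_2 to 1/(1 − a) = 1/(1 − (-280)) = 1/281. Expand this rational in ℤ_2: compute digits iteratively via d_i = x_i mod 2, x_{i+1} = (x_i − d_i)/2. The first 5 digits are (1, 0, 0, 1, 0).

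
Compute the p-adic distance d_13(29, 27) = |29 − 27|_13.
d_13(29, 27) = 1

Step 1 — x − y = 29 − 27 = 2. Step 2 — v_13(2) = 0 (factor: 2 = (13^0 · 2); the sign does not affect v_p). Step 3 — |x − y|_13 = 13^{0} = 1.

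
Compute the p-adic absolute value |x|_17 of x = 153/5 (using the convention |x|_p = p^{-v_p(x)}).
|153/5|_17 = 1/17

Step 1 — compute v_17(x) by factoring powers of 17 out of the numerator and denominator: v_17(153/5) = 1. Step 2 — apply |x|_p = p^{-v_p(x)} = 17^{-1} = 1/17.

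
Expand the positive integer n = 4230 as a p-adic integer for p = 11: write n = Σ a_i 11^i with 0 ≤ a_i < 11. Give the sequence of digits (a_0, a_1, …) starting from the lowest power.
(a_0, a_1, …) = (6, 10, 1, 3)

Repeated division by 11 gives the digits low-to-high: 4230 = 6 + 10·11^1 + 1·11^2 + 3·11^3. Digit sequence: (6, 10, 1, 3).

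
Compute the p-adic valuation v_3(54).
v_3(54) = 3

v_3(n) is the largest exponent k such that 3^k divides n. Factor out: 54 = 3^3 · 2. (Sign doesn't affect v_p.) So v_3(54) = 3.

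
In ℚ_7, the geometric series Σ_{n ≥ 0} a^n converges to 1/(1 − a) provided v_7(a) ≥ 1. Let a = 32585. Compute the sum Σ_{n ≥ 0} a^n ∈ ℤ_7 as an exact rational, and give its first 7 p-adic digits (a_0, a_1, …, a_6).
Σ a^n = 1/(1 − a) = -1/32584;  first 7 digits = (1, 0, 0, 4, 6, 1, 2)

v_7(a) = 3 ≥ 1, so the series converges in ℤ_7 to 1/(1 − a) = 1/(1 − 32585) = -1/32584. Expand this rational in ℤ_7: compute digits iteratively via d_i = x_i mod 7, x_{i+1} = (x_i − d_i)/7. The first 7 digits are (1, 0, 0, 4, 6, 1, 2).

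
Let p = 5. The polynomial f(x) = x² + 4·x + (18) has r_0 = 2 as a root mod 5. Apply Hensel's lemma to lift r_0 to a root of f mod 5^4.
r_3 = 517 (mod 625)

Hensel: r_{i+1} = r_i − f(r_i)·(f′(r_i))^{-1} mod 5^{i+2}, f′(x) = 2x + 4. Iterate:
  r_0 = 2 (mod 5)
  r_1 = 17 (mod 25)
  r_2 = 17 (mod 125)
  r_3 = 517 (mod 625)
Final: r = 517 satisfies f(r) ≡ 0 mod 5^4.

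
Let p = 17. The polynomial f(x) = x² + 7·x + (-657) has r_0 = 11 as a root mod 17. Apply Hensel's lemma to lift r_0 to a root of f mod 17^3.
r_2 = 2867 (mod 4913)

Hensel: r_{i+1} = r_i − f(r_i)·(f′(r_i))^{-1} mod 17^{i+2}, f′(x) = 2x + 7. Iterate:
  r_0 = 11 (mod 17)
  r_1 = 266 (mod 289)
  r_2 = 2867 (mod 4913)
Final: r = 2867 satisfies f(r) ≡ 0 mod 17^3.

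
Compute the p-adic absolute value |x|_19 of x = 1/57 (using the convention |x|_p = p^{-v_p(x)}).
|1/57|_19 = 19

Step 1 — compute v_19(x) by factoring powers of 19 out of the numerator and denominator: v_19(1/57) = -1. Step 2 — apply |x|_p = p^{-v_p(x)} = 19^{1} = 19.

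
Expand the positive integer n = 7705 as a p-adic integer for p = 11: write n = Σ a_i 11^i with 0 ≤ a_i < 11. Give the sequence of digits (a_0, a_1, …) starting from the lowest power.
(a_0, a_1, …) = (5, 7, 8, 5)

Repeated division by 11 gives the digits low-to-high: 7705 = 5 + 7·11^1 + 8·11^2 + 5·11^3. Digit sequence: (5, 7, 8, 5).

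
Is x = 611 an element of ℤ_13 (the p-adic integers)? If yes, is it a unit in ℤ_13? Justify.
x ∈ ℤ_13 but not a unit; v_13(x) = 1 > 0

ℤ_13 = {x ∈ ℚ_13 : v_13(x) ≥ 0} and ℤ_13^× = {x ∈ ℤ_13 : v_13(x) = 0}. Here v_13(611) = v_13(num) − v_13(den) = 1; compare against these criteria.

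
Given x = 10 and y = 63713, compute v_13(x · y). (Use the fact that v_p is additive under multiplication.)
v_13(637130) = 3

v_p(x) = 0 (factor: 10 = 13^0 · 10); v_p(y) = 3 (factor: 63713 = 13^3 · 29). Additivity: v_p(xy) = v_p(x) + v_p(y) = 0 + 3 = 3. (Direct check: xy = 637130 = 13^3 · (290).)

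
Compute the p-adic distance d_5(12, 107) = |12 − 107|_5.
d_5(12, 107) = 1/5

Step 1 — x − y = 12 − 107 = -95. Step 2 — v_5(-95) = 1 (factor: -95 = −(5^1 · 19); the sign does not affect v_p). Step 3 — |x − y|_5 = 5^{-1} = 1/5.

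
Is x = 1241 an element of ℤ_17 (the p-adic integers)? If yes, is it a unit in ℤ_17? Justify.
x ∈ ℤ_17 but not a unit; v_17(x) = 1 > 0

ℤ_17 = {x ∈ ℚ_17 : v_17(x) ≥ 0} and ℤ_17^× = {x ∈ ℤ_17 : v_17(x) = 0}. Here v_17(1241) = v_17(num) − v_17(den) = 1; compare against these criteria.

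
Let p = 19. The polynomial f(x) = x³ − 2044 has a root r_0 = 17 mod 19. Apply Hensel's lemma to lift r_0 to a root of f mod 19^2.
r_1 = 169 (mod 361)

Hensel: r_{i+1} = r_i − f(r_i)/f′(r_i) mod 19^{i+2}, where f′(x) = 3x². Iterate:
  r_0 = 17 (mod 19)
  r_1 = 169 (mod 361)
Final: r = 169 with f(r) ≡ 0 mod 19^2.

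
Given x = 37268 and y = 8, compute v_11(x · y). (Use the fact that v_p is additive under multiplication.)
v_11(298144) = 3

v_p(x) = 3 (factor: 37268 = 11^3 · 28); v_p(y) = 0 (factor: 8 = 11^0 · 8). Additivity: v_p(xy) = v_p(x) + v_p(y) = 3 + 0 = 3. (Direct check: xy = 298144 = 11^3 · (224).)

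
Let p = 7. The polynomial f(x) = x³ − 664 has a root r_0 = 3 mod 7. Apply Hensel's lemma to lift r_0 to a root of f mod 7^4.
r_3 = 738 (mod 2401)

Hensel: r_{i+1} = r_i − f(r_i)/f′(r_i) mod 7^{i+2}, where f′(x) = 3x². Iterate:
  r_0 = 3 (mod 7)
  r_1 = 3 (mod 49)
  r_2 = 52 (mod 343)
  r_3 = 738 (mod 2401)
Final: r = 738 with f(r) ≡ 0 mod 7^4.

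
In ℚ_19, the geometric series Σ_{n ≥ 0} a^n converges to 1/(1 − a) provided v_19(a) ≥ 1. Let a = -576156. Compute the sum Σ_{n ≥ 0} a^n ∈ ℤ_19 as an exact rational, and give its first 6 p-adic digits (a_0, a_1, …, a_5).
Σ a^n = 1/(1 − a) = 1/576157;  first 6 digits = (1, 0, 0, 11, 14, 18)

v_19(a) = 3 ≥ 1, so the series converges in ℤ_19 to 1/(1 − a) = 1/(1 − (-576156)) = 1/576157. Expand this rational in ℤ_19: compute digits iteratively via d_i = x_i mod 19, x_{i+1} = (x_i − d_i)/19. The first 6 digits are (1, 0, 0, 11, 14, 18).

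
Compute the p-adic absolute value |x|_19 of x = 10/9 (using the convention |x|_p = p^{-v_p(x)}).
|10/9|_19 = 1

Step 1 — compute v_19(x) by factoring powers of 19 out of the numerator and denominator: v_19(10/9) = 0. Step 2 — apply |x|_p = p^{-v_p(x)} = 19^{0} = 1.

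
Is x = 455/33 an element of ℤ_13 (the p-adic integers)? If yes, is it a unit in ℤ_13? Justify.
x ∈ ℤ_13 but not a unit; v_13(x) = 1 > 0

ℤ_13 = {x ∈ ℚ_13 : v_13(x) ≥ 0} and ℤ_13^× = {x ∈ ℤ_13 : v_13(x) = 0}. Here v_13(455/33) = v_13(num) − v_13(den) = 1; compare against these criteria.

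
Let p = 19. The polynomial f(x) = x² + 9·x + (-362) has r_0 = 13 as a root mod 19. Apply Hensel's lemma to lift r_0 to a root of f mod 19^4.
r_3 = 97939 (mod 130321)

Hensel: r_{i+1} = r_i − f(r_i)·(f′(r_i))^{-1} mod 19^{i+2}, f′(x) = 2x + 9. Iterate:
  r_0 = 13 (mod 19)
  r_1 = 108 (mod 361)
  r_2 = 1913 (mod 6859)
  r_3 = 97939 (mod 130321)
Final: r = 97939 satisfies f(r) ≡ 0 mod 19^4.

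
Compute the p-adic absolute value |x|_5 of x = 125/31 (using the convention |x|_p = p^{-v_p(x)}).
|125/31|_5 = 1/125

Step 1 — compute v_5(x) by factoring powers of 5 out of the numerator and denominator: v_5(125/31) = 3. Step 2 — apply |x|_p = p^{-v_p(x)} = 5^{-3} = 1/125.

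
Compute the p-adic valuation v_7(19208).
v_7(19208) = 4

v_7(n) is the largest exponent k such that 7^k divides n. Factor out: 19208 = 7^4 · 8. (Sign doesn't affect v_p.) So v_7(19208) = 4.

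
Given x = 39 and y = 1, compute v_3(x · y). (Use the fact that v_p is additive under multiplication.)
v_3(39) = 1

v_p(x) = 1 (factor: 39 = 3^1 · 13); v_p(y) = 0 (factor: 1 = 3^0 · 1). Additivity: v_p(xy) = v_p(x) + v_p(y) = 1 + 0 = 1. (Direct check: xy = 39 = 3^1 · (13).)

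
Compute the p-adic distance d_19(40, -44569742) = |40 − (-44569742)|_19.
d_19(40, -44569742) = 1/2476099

Step 1 — x − y = 40 − (-44569742) = 44569782. Step 2 — v_19(44569782) = 5 (factor: 44569782 = (19^5 · 18); the sign does not affect v_p). Step 3 — |x − y|_19 = 19^{-5} = 1/2476099.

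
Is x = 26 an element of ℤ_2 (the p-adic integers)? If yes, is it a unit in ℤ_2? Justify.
x ∈ ℤ_2 but not a unit; v_2(x) = 1 > 0

ℤ_2 = {x ∈ ℚ_2 : v_2(x) ≥ 0} and ℤ_2^× = {x ∈ ℤ_2 : v_2(x) = 0}. Here v_2(26) = v_2(num) − v_2(den) = 1; compare against these criteria.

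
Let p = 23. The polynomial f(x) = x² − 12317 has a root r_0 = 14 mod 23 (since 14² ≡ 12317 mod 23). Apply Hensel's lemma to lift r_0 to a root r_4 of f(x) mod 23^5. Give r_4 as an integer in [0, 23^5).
r_4 = 6319862 (mod 6436343)

Hensel's recurrence: r_{i+1} = r_i − f(r_i)·(f′(r_i))^{-1} mod 23^{i+2}, with f′(x) = 2x. Iterate:
  r_0 = 14 (mod 23)
  r_1 = 428 (mod 529)
  r_2 = 5189 (mod 12167)
  r_3 = 163360 (mod 279841)
  r_4 = 6319862 (mod 6436343)
Final: r_4 = 6319862, and one checks f(r_4) ≡ 0 mod 23^5.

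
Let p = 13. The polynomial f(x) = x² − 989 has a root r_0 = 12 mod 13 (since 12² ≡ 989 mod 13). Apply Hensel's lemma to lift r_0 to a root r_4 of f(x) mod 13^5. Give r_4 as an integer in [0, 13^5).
r_4 = 336829 (mod 371293)

Hensel's recurrence: r_{i+1} = r_i − f(r_i)·(f′(r_i))^{-1} mod 13^{i+2}, with f′(x) = 2x. Iterate:
  r_0 = 12 (mod 13)
  r_1 = 12 (mod 169)
  r_2 = 688 (mod 2197)
  r_3 = 22658 (mod 28561)
  r_4 = 336829 (mod 371293)
Final: r_4 = 336829, and one checks f(r_4) ≡ 0 mod 13^5.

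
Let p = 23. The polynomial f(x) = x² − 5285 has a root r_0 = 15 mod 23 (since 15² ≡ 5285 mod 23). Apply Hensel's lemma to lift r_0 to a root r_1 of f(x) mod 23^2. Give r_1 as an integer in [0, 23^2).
r_1 = 360 (mod 529)

Hensel's recurrence: r_{i+1} = r_i − f(r_i)·(f′(r_i))^{-1} mod 23^{i+2}, with f′(x) = 2x. Iterate:
  r_0 = 15 (mod 23)
  r_1 = 360 (mod 529)
Final: r_1 = 360, and one checks f(r_1) ≡ 0 mod 23^2.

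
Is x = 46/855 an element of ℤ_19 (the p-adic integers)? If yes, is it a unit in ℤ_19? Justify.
x ∉ ℤ_19 (v_19(x) = -1 < 0)

ℤ_19 = {x ∈ ℚ_19 : v_19(x) ≥ 0} and ℤ_19^× = {x ∈ ℤ_19 : v_19(x) = 0}. Here v_19(46/855) = v_19(num) − v_19(den) = -1; compare against these criteria.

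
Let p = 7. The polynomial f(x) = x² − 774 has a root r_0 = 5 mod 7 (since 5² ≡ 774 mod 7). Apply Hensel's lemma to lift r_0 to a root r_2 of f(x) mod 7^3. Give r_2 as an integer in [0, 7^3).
r_2 = 173 (mod 343)

Hensel's recurrence: r_{i+1} = r_i − f(r_i)·(f′(r_i))^{-1} mod 7^{i+2}, with f′(x) = 2x. Iterate:
  r_0 = 5 (mod 7)
  r_1 = 26 (mod 49)
  r_2 = 173 (mod 343)
Final: r_2 = 173, and one checks f(r_2) ≡ 0 mod 7^3.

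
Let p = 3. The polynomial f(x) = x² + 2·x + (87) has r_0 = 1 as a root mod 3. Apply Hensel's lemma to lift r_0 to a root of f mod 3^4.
r_3 = 19 (mod 81)

Hensel: r_{i+1} = r_i − f(r_i)·(f′(r_i))^{-1} mod 3^{i+2}, f′(x) = 2x + 2. Iterate:
  r_0 = 1 (mod 3)
  r_1 = 1 (mod 9)
  r_2 = 19 (mod 27)
  r_3 = 19 (mod 81)
Final: r = 19 satisfies f(r) ≡ 0 mod 3^4.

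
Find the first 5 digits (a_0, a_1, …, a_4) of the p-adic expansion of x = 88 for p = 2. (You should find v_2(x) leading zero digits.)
(a_0, …, a_4) = (0, 0, 0, 1, 1)

v_2(88) = 3, so a_0 = ... = a_2 = 0. Factor out: x = 2^3 · u with u = 11 a unit in ℤ_2. Expand u iteratively via a_{v+i} = u_i mod 2, u_{i+1} = (u_i − a_{v+i})/2:
  u_0 = 11;  a_3 = 1;  u_1 = (u_0 − 1)/2 = 5
  u_1 = 5;  a_4 = 1;  u_2 = (u_1 − 1)/2 = 2
Digits: (0, 0, 0, 1, 1).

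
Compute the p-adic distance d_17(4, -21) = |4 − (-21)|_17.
d_17(4, -21) = 1

Step 1 — x − y = 4 − (-21) = 25. Step 2 — v_17(25) = 0 (factor: 25 = (17^0 · 25); the sign does not affect v_p). Step 3 — |x − y|_17 = 17^{0} = 1.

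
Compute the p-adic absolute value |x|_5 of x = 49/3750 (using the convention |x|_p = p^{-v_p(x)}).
|49/3750|_5 = 625

Step 1 — compute v_5(x) by factoring powers of 5 out of the numerator and denominator: v_5(49/3750) = -4. Step 2 — apply |x|_p = p^{-v_p(x)} = 5^{4} = 625.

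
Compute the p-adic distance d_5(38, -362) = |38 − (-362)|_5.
d_5(38, -362) = 1/25

Step 1 — x − y = 38 − (-362) = 400. Step 2 — v_5(400) = 2 (factor: 400 = (5^2 · 16); the sign does not affect v_p). Step 3 — |x − y|_5 = 5^{-2} = 1/25.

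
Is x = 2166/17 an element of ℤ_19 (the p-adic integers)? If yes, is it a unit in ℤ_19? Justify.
x ∈ ℤ_19 but not a unit; v_19(x) = 2 > 0

ℤ_19 = {x ∈ ℚ_19 : v_19(x) ≥ 0} and ℤ_19^× = {x ∈ ℤ_19 : v_19(x) = 0}. Here v_19(2166/17) = v_19(num) − v_19(den) = 2; compare against these criteria.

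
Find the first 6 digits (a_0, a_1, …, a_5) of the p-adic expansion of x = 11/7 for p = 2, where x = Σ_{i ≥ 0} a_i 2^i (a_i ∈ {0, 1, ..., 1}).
(a_0, …, a_5) = (1, 0, 1, 1, 1, 0)

v_2(11/7) = 0 (numerator and denominator both coprime to 2), so x ∈ ℤ_2^×. Compute digits iteratively via a_i = x_i mod 2, x_{i+1} = (x_i − a_i)/2, with x_0 = x:
  x_0 = 11/7;  a_0 = 1;  x_1 = (x_0 − 1)/2 = 2/7
  x_1 = 2/7;  a_1 = 0;  x_2 = (x_1 − 0)/2 = 1/7
  x_2 = 1/7;  a_2 = 1;  x_3 = (x_2 − 1)/2 = -3/7
  x_3 = -3/7;  a_3 = 1;  x_4 = (x_3 − 1)/2 = -5/7
  x_4 = -5/7;  a_4 = 1;  x_5 = (x_4 − 1)/2 = -6/7
  x_5 = -6/7;  a_5 = 0;  x_6 = (x_5 − 0)/2 = -3/7
Digits: (1, 0, 1, 1, 1, 0).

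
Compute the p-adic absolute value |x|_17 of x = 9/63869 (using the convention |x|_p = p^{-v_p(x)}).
|9/63869|_17 = 4913

Step 1 — compute v_17(x) by factoring powers of 17 out of the numerator and denominator: v_17(9/63869) = -3. Step 2 — apply |x|_p = p^{-v_p(x)} = 17^{3} = 4913.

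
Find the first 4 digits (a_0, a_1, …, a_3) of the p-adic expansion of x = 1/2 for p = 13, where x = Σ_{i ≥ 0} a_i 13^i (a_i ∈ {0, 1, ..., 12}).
(a_0, …, a_3) = (7, 6, 6, 6)

v_13(1/2) = 0 (numerator and denominator both coprime to 13), so x ∈ ℤ_13^×. Compute digits iteratively via a_i = x_i mod 13, x_{i+1} = (x_i − a_i)/13, with x_0 = x:
  x_0 = 1/2;  a_0 = 7;  x_1 = (x_0 − 7)/13 = -1/2
  x_1 = -1/2;  a_1 = 6;  x_2 = (x_1 − 6)/13 = -1/2
  x_2 = -1/2;  a_2 = 6;  x_3 = (x_2 − 6)/13 = -1/2
  x_3 = -1/2;  a_3 = 6;  x_4 = (x_3 − 6)/13 = -1/2
Digits: (7, 6, 6, 6).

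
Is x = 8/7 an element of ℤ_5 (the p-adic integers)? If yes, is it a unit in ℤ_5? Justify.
x ∈ ℤ_5^× (unit); v_5(x) = 0

ℤ_5 = {x ∈ ℚ_5 : v_5(x) ≥ 0} and ℤ_5^× = {x ∈ ℤ_5 : v_5(x) = 0}. Here v_5(8/7) = v_5(num) − v_5(den) = 0; compare against these criteria.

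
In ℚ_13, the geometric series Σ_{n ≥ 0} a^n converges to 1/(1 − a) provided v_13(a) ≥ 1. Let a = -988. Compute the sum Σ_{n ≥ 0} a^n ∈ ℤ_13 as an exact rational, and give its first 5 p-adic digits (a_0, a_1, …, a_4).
Σ a^n = 1/(1 − a) = 1/989;  first 5 digits = (1, 2, 11, 9, 4)

v_13(a) = 1 ≥ 1, so the series converges in ℤ_13 to 1/(1 − a) = 1/(1 − (-988)) = 1/989. Expand this rational in ℤ_13: compute digits iteratively via d_i = x_i mod 13, x_{i+1} = (x_i − d_i)/13. The first 5 digits are (1, 2, 11, 9, 4).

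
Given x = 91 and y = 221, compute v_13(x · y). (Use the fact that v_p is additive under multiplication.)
v_13(20111) = 2

v_p(x) = 1 (factor: 91 = 13^1 · 7); v_p(y) = 1 (factor: 221 = 13^1 · 17). Additivity: v_p(xy) = v_p(x) + v_p(y) = 1 + 1 = 2. (Direct check: xy = 20111 = 13^2 · (119).)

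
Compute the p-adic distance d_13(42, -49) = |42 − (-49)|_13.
d_13(42, -49) = 1/13

Step 1 — x − y = 42 − (-49) = 91. Step 2 — v_13(91) = 1 (factor: 91 = (13^1 · 7); the sign does not affect v_p). Step 3 — |x − y|_13 = 13^{-1} = 1/13.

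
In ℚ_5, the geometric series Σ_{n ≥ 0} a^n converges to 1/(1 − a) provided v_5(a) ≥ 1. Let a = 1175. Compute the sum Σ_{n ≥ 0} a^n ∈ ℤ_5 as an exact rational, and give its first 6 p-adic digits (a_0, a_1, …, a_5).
Σ a^n = 1/(1 − a) = -1/1174;  first 6 digits = (1, 0, 2, 4, 0, 2)

v_5(a) = 2 ≥ 1, so the series converges in ℤ_5 to 1/(1 − a) = 1/(1 − 1175) = -1/1174. Expand this rational in ℤ_5: compute digits iteratively via d_i = x_i mod 5, x_{i+1} = (x_i − d_i)/5. The first 6 digits are (1, 0, 2, 4, 0, 2).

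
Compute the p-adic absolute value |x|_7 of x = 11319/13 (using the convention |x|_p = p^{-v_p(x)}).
|11319/13|_7 = 1/343

Step 1 — compute v_7(x) by factoring powers of 7 out of the numerator and denominator: v_7(11319/13) = 3. Step 2 — apply |x|_p = p^{-v_p(x)} = 7^{-3} = 1/343.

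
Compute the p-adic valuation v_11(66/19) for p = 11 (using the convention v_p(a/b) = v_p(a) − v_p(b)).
v_11(66/19) = 1

Factor powers of 11 from the numerator and denominator of the reduced fraction: 66 = 11^1 · 6 and 19 = 11^0 · 19. Apply v_p(a/b) = v_p(a) − v_p(b): v_11(66/19) = 1 − 0 = 1.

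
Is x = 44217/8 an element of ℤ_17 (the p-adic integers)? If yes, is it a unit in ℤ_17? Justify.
x ∈ ℤ_17 but not a unit; v_17(x) = 3 > 0

ℤ_17 = {x ∈ ℚ_17 : v_17(x) ≥ 0} and ℤ_17^× = {x ∈ ℤ_17 : v_17(x) = 0}. Here v_17(44217/8) = v_17(num) − v_17(den) = 3; compare against these criteria.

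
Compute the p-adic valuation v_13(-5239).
v_13(-5239) = 2

v_13(n) is the largest exponent k such that 13^k divides n. Factor out: -5239 = -13^2 · 31. (Sign doesn't affect v_p.) So v_13(-5239) = 2.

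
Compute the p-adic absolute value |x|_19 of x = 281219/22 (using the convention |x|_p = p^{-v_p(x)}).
|281219/22|_19 = 1/6859

Step 1 — compute v_19(x) by factoring powers of 19 out of the numerator and denominator: v_19(281219/22) = 3. Step 2 — apply |x|_p = p^{-v_p(x)} = 19^{-3} = 1/6859.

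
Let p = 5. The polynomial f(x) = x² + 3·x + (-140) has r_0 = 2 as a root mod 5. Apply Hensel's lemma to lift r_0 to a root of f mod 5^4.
r_3 = 417 (mod 625)

Hensel: r_{i+1} = r_i − f(r_i)·(f′(r_i))^{-1} mod 5^{i+2}, f′(x) = 2x + 3. Iterate:
  r_0 = 2 (mod 5)
  r_1 = 17 (mod 25)
  r_2 = 42 (mod 125)
  r_3 = 417 (mod 625)
Final: r = 417 satisfies f(r) ≡ 0 mod 5^4.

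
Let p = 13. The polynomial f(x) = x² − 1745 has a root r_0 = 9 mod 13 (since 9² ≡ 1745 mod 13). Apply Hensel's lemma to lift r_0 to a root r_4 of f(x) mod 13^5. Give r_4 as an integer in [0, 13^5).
r_4 = 173702 (mod 371293)

Hensel's recurrence: r_{i+1} = r_i − f(r_i)·(f′(r_i))^{-1} mod 13^{i+2}, with f′(x) = 2x. Iterate:
  r_0 = 9 (mod 13)
  r_1 = 139 (mod 169)
  r_2 = 139 (mod 2197)
  r_3 = 2336 (mod 28561)
  r_4 = 173702 (mod 371293)
Final: r_4 = 173702, and one checks f(r_4) ≡ 0 mod 13^5.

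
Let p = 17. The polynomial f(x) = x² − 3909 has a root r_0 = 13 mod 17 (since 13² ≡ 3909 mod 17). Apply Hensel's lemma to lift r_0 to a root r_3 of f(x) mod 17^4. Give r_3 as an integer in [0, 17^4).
r_3 = 11828 (mod 83521)

Hensel's recurrence: r_{i+1} = r_i − f(r_i)·(f′(r_i))^{-1} mod 17^{i+2}, with f′(x) = 2x. Iterate:
  r_0 = 13 (mod 17)
  r_1 = 268 (mod 289)
  r_2 = 2002 (mod 4913)
  r_3 = 11828 (mod 83521)
Final: r_3 = 11828, and one checks f(r_3) ≡ 0 mod 17^4.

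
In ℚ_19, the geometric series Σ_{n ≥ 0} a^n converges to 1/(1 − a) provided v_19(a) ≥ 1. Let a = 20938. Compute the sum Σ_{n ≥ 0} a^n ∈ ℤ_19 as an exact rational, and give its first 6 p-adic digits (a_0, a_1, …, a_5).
Σ a^n = 1/(1 − a) = -1/20937;  first 6 digits = (1, 0, 1, 3, 1, 6)

v_19(a) = 2 ≥ 1, so the series converges in ℤ_19 to 1/(1 − a) = 1/(1 − 20938) = -1/20937. Expand this rational in ℤ_19: compute digits iteratively via d_i = x_i mod 19, x_{i+1} = (x_i − d_i)/19. The first 6 digits are (1, 0, 1, 3, 1, 6).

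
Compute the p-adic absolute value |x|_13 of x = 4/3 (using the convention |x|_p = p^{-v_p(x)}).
|4/3|_13 = 1

Step 1 — compute v_13(x) by factoring powers of 13 out of the numerator and denominator: v_13(4/3) = 0. Step 2 — apply |x|_p = p^{-v_p(x)} = 13^{0} = 1.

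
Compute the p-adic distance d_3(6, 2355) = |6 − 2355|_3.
d_3(6, 2355) = 1/81

Step 1 — x − y = 6 − 2355 = -2349. Step 2 — v_3(-2349) = 4 (factor: -2349 = −(3^4 · 29); the sign does not affect v_p). Step 3 — |x − y|_3 = 3^{-4} = 1/81.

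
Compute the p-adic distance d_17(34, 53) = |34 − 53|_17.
d_17(34, 53) = 1

Step 1 — x − y = 34 − 53 = -19. Step 2 — v_17(-19) = 0 (factor: -19 = −(17^0 · 19); the sign does not affect v_p). Step 3 — |x − y|_17 = 17^{0} = 1.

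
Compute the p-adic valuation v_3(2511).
v_3(2511) = 4

v_3(n) is the largest exponent k such that 3^k divides n. Factor out: 2511 = 3^4 · 31. (Sign doesn't affect v_p.) So v_3(2511) = 4.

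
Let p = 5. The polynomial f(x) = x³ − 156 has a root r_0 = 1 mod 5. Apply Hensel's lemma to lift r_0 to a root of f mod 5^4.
r_3 = 161 (mod 625)

Hensel: r_{i+1} = r_i − f(r_i)/f′(r_i) mod 5^{i+2}, where f′(x) = 3x². Iterate:
  r_0 = 1 (mod 5)
  r_1 = 11 (mod 25)
  r_2 = 36 (mod 125)
  r_3 = 161 (mod 625)
Final: r = 161 with f(r) ≡ 0 mod 5^4.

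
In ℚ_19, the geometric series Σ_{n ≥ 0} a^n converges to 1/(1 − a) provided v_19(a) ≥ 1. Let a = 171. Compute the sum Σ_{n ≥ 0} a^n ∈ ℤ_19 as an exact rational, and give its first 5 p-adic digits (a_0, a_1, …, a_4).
Σ a^n = 1/(1 − a) = -1/170;  first 5 digits = (1, 9, 5, 11, 6)

v_19(a) = 1 ≥ 1, so the series converges in ℤ_19 to 1/(1 − a) = 1/(1 − 171) = -1/170. Expand this rational in ℤ_19: compute digits iteratively via d_i = x_i mod 19, x_{i+1} = (x_i − d_i)/19. The first 5 digits are (1, 9, 5, 11, 6).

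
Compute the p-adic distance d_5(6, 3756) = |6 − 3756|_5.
d_5(6, 3756) = 1/625

Step 1 — x − y = 6 − 3756 = -3750. Step 2 — v_5(-3750) = 4 (factor: -3750 = −(5^4 · 6); the sign does not affect v_p). Step 3 — |x − y|_5 = 5^{-4} = 1/625.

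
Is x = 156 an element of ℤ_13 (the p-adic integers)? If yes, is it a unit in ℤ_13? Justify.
x ∈ ℤ_13 but not a unit; v_13(x) = 1 > 0

ℤ_13 = {x ∈ ℚ_13 : v_13(x) ≥ 0} and ℤ_13^× = {x ∈ ℤ_13 : v_13(x) = 0}. Here v_13(156) = v_13(num) − v_13(den) = 1; compare against these criteria.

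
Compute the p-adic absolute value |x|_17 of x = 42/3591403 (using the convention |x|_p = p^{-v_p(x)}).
|42/3591403|_17 = 83521

Step 1 — compute v_17(x) by factoring powers of 17 out of the numerator and denominator: v_17(42/3591403) = -4. Step 2 — apply |x|_p = p^{-v_p(x)} = 17^{4} = 83521.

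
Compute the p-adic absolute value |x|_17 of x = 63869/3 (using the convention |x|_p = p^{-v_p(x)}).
|63869/3|_17 = 1/4913

Step 1 — compute v_17(x) by factoring powers of 17 out of the numerator and denominator: v_17(63869/3) = 3. Step 2 — apply |x|_p = p^{-v_p(x)} = 17^{-3} = 1/4913.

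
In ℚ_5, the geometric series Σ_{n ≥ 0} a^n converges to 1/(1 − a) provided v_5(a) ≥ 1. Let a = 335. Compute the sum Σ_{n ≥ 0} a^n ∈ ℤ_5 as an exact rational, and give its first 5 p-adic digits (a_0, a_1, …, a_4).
Σ a^n = 1/(1 − a) = -1/334;  first 5 digits = (1, 2, 2, 3, 3)

v_5(a) = 1 ≥ 1, so the series converges in ℤ_5 to 1/(1 − a) = 1/(1 − 335) = -1/334. Expand this rational in ℤ_5: compute digits iteratively via d_i = x_i mod 5, x_{i+1} = (x_i − d_i)/5. The first 5 digits are (1, 2, 2, 3, 3).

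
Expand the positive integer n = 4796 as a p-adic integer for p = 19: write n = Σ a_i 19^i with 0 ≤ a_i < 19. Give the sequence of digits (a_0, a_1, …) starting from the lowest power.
(a_0, a_1, …) = (8, 5, 13)

Repeated division by 19 gives the digits low-to-high: 4796 = 8 + 5·19^1 + 13·19^2. Digit sequence: (8, 5, 13).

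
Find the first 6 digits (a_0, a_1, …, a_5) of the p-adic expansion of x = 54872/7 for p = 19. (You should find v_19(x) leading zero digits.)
(a_0, …, a_5) = (0, 0, 0, 12, 13, 2)

v_19(54872/7) = 3, so a_0 = ... = a_2 = 0. Factor out: x = 19^3 · u with u = 8/7 a unit in ℤ_19. Expand u iteratively via a_{v+i} = u_i mod 19, u_{i+1} = (u_i − a_{v+i})/19:
  u_0 = 8/7;  a_3 = 12;  u_1 = (u_0 − 12)/19 = -4/7
  u_1 = -4/7;  a_4 = 13;  u_2 = (u_1 − 13)/19 = -5/7
  u_2 = -5/7;  a_5 = 2;  u_3 = (u_2 − 2)/19 = -1/7
Digits: (0, 0, 0, 12, 13, 2).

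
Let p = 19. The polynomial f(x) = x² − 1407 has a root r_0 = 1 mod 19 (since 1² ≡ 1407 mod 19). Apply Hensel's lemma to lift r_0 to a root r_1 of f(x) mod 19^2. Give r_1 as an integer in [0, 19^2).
r_1 = 343 (mod 361)

Hensel's recurrence: r_{i+1} = r_i − f(r_i)·(f′(r_i))^{-1} mod 19^{i+2}, with f′(x) = 2x. Iterate:
  r_0 = 1 (mod 19)
  r_1 = 343 (mod 361)
Final: r_1 = 343, and one checks f(r_1) ≡ 0 mod 19^2.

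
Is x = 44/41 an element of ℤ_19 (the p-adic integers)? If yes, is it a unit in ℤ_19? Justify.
x ∈ ℤ_19^× (unit); v_19(x) = 0

ℤ_19 = {x ∈ ℚ_19 : v_19(x) ≥ 0} and ℤ_19^× = {x ∈ ℤ_19 : v_19(x) = 0}. Here v_19(44/41) = v_19(num) − v_19(den) = 0; compare against these criteria.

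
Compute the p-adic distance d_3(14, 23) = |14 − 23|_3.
d_3(14, 23) = 1/9

Step 1 — x − y = 14 − 23 = -9. Step 2 — v_3(-9) = 2 (factor: -9 = −(3^2 · 1); the sign does not affect v_p). Step 3 — |x − y|_3 = 3^{-2} = 1/9.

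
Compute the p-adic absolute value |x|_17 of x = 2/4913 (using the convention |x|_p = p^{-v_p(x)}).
|2/4913|_17 = 4913

Step 1 — compute v_17(x) by factoring powers of 17 out of the numerator and denominator: v_17(2/4913) = -3. Step 2 — apply |x|_p = p^{-v_p(x)} = 17^{3} = 4913.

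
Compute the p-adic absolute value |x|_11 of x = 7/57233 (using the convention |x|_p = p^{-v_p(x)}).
|7/57233|_11 = 1331

Step 1 — compute v_11(x) by factoring powers of 11 out of the numerator and denominator: v_11(7/57233) = -3. Step 2 — apply |x|_p = p^{-v_p(x)} = 11^{3} = 1331.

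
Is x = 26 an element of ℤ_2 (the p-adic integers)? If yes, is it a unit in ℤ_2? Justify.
x ∈ ℤ_2 but not a unit; v_2(x) = 1 > 0

ℤ_2 = {x ∈ ℚ_2 : v_2(x) ≥ 0} and ℤ_2^× = {x ∈ ℤ_2 : v_2(x) = 0}. Here v_2(26) = v_2(num) − v_2(den) = 1; compare against these criteria.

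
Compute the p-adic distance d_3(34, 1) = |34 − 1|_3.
d_3(34, 1) = 1/3

Step 1 — x − y = 34 − 1 = 33. Step 2 — v_3(33) = 1 (factor: 33 = (3^1 · 11); the sign does not affect v_p). Step 3 — |x − y|_3 = 3^{-1} = 1/3.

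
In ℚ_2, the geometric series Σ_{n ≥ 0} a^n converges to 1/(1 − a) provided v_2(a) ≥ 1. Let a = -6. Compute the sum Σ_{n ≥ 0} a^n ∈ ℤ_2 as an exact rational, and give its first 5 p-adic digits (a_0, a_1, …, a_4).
Σ a^n = 1/(1 − a) = 1/7;  first 5 digits = (1, 1, 1, 0, 1)

v_2(a) = 1 ≥ 1, so the series converges in ℤ_2 to 1/(1 − a) = 1/(1 − (-6)) = 1/7. Expand this rational in ℤ_2: compute digits iteratively via d_i = x_i mod 2, x_{i+1} = (x_i − d_i)/2. The first 5 digits are (1, 1, 1, 0, 1).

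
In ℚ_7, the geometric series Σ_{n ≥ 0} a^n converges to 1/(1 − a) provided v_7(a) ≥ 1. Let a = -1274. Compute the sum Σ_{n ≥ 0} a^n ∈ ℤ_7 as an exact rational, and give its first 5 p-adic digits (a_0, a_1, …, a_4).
Σ a^n = 1/(1 − a) = 1/1275;  first 5 digits = (1, 0, 2, 3, 3)

v_7(a) = 2 ≥ 1, so the series converges in ℤ_7 to 1/(1 − a) = 1/(1 − (-1274)) = 1/1275. Expand this rational in ℤ_7: compute digits iteratively via d_i = x_i mod 7, x_{i+1} = (x_i − d_i)/7. The first 5 digits are (1, 0, 2, 3, 3).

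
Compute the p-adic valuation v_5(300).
v_5(300) = 2

v_5(n) is the largest exponent k such that 5^k divides n. Factor out: 300 = 5^2 · 12. (Sign doesn't affect v_p.) So v_5(300) = 2.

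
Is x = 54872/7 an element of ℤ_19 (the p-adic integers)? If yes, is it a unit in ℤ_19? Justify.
x ∈ ℤ_19 but not a unit; v_19(x) = 3 > 0

ℤ_19 = {x ∈ ℚ_19 : v_19(x) ≥ 0} and ℤ_19^× = {x ∈ ℤ_19 : v_19(x) = 0}. Here v_19(54872/7) = v_19(num) − v_19(den) = 3; compare against these criteria.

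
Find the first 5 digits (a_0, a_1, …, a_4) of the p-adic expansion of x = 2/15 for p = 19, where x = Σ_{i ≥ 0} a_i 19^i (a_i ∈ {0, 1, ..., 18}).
(a_0, …, a_4) = (9, 16, 8, 16, 8)

v_19(2/15) = 0 (numerator and denominator both coprime to 19), so x ∈ ℤ_19^×. Compute digits iteratively via a_i = x_i mod 19, x_{i+1} = (x_i − a_i)/19, with x_0 = x:
  x_0 = 2/15;  a_0 = 9;  x_1 = (x_0 − 9)/19 = -7/15
  x_1 = -7/15;  a_1 = 16;  x_2 = (x_1 − 16)/19 = -13/15
  x_2 = -13/15;  a_2 = 8;  x_3 = (x_2 − 8)/19 = -7/15
  x_3 = -7/15;  a_3 = 16;  x_4 = (x_3 − 16)/19 = -13/15
  x_4 = -13/15;  a_4 = 8;  x_5 = (x_4 − 8)/19 = -7/15
Digits: (9, 16, 8, 16, 8).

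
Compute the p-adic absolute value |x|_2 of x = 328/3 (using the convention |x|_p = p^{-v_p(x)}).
|328/3|_2 = 1/8

Step 1 — compute v_2(x) by factoring powers of 2 out of the numerator and denominator: v_2(328/3) = 3. Step 2 — apply |x|_p = p^{-v_p(x)} = 2^{-3} = 1/8.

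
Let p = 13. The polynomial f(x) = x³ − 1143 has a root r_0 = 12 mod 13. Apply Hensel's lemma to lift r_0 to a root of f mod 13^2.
r_1 = 155 (mod 169)

Hensel: r_{i+1} = r_i − f(r_i)/f′(r_i) mod 13^{i+2}, where f′(x) = 3x². Iterate:
  r_0 = 12 (mod 13)
  r_1 = 155 (mod 169)
Final: r = 155 with f(r) ≡ 0 mod 13^2.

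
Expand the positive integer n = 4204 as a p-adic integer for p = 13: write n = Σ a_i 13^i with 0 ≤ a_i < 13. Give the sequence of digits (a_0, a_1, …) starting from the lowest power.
(a_0, a_1, …) = (5, 11, 11, 1)

Repeated division by 13 gives the digits low-to-high: 4204 = 5 + 11·13^1 + 11·13^2 + 1·13^3. Digit sequence: (5, 11, 11, 1).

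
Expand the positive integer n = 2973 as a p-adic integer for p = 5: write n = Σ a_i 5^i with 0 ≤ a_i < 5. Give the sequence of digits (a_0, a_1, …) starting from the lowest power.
(a_0, a_1, …) = (3, 4, 3, 3, 4)

Repeated division by 5 gives the digits low-to-high: 2973 = 3 + 4·5^1 + 3·5^2 + 3·5^3 + 4·5^4. Digit sequence: (3, 4, 3, 3, 4).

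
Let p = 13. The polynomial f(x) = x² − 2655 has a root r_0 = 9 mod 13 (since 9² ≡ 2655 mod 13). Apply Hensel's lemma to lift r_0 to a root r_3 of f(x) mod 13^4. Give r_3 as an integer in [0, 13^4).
r_3 = 16714 (mod 28561)

Hensel's recurrence: r_{i+1} = r_i − f(r_i)·(f′(r_i))^{-1} mod 13^{i+2}, with f′(x) = 2x. Iterate:
  r_0 = 9 (mod 13)
  r_1 = 152 (mod 169)
  r_2 = 1335 (mod 2197)
  r_3 = 16714 (mod 28561)
Final: r_3 = 16714, and one checks f(r_3) ≡ 0 mod 13^4.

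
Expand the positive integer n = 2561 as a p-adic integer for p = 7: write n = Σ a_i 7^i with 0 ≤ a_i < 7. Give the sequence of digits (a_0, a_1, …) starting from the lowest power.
(a_0, a_1, …) = (6, 1, 3, 0, 1)

Repeated division by 7 gives the digits low-to-high: 2561 = 6 + 1·7^1 + 3·7^2 + 1·7^4. Digit sequence: (6, 1, 3, 0, 1).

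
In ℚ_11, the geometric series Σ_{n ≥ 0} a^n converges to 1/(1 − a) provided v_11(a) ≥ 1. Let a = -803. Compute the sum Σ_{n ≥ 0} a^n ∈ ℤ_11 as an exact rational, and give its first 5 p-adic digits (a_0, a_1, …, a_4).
Σ a^n = 1/(1 − a) = 1/804;  first 5 digits = (1, 4, 9, 8, 2)

v_11(a) = 1 ≥ 1, so the series converges in ℤ_11 to 1/(1 − a) = 1/(1 − (-803)) = 1/804. Expand this rational in ℤ_11: compute digits iteratively via d_i = x_i mod 11, x_{i+1} = (x_i − d_i)/11. The first 5 digits are (1, 4, 9, 8, 2).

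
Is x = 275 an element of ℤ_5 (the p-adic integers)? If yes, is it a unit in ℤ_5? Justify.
x ∈ ℤ_5 but not a unit; v_5(x) = 2 > 0

ℤ_5 = {x ∈ ℚ_5 : v_5(x) ≥ 0} and ℤ_5^× = {x ∈ ℤ_5 : v_5(x) = 0}. Here v_5(275) = v_5(num) − v_5(den) = 2; compare against these criteria.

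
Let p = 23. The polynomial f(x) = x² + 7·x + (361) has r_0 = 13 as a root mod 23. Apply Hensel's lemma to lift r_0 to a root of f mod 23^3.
r_2 = 2543 (mod 12167)

Hensel: r_{i+1} = r_i − f(r_i)·(f′(r_i))^{-1} mod 23^{i+2}, f′(x) = 2x + 7. Iterate:
  r_0 = 13 (mod 23)
  r_1 = 427 (mod 529)
  r_2 = 2543 (mod 12167)
Final: r = 2543 satisfies f(r) ≡ 0 mod 23^3.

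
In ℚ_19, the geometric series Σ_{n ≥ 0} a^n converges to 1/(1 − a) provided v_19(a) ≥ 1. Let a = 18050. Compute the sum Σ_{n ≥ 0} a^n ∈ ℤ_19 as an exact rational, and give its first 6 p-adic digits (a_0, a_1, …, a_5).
Σ a^n = 1/(1 − a) = -1/18049;  first 6 digits = (1, 0, 12, 2, 11, 17)

v_19(a) = 2 ≥ 1, so the series converges in ℤ_19 to 1/(1 − a) = 1/(1 − 18050) = -1/18049. Expand this rational in ℤ_19: compute digits iteratively via d_i = x_i mod 19, x_{i+1} = (x_i − d_i)/19. The first 6 digits are (1, 0, 12, 2, 11, 17).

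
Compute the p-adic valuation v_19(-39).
v_19(-39) = 0

v_19(n) is the largest exponent k such that 19^k divides n. Factor out: -39 = -19^0 · 39. (Sign doesn't affect v_p.) So v_19(-39) = 0.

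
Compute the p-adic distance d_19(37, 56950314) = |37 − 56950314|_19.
d_19(37, 56950314) = 1/2476099

Step 1 — x − y = 37 − 56950314 = -56950277. Step 2 — v_19(-56950277) = 5 (factor: -56950277 = −(19^5 · 23); the sign does not affect v_p). Step 3 — |x − y|_19 = 19^{-5} = 1/2476099.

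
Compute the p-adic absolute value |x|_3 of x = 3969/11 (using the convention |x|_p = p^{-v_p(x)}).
|3969/11|_3 = 1/81

Step 1 — compute v_3(x) by factoring powers of 3 out of the numerator and denominator: v_3(3969/11) = 4. Step 2 — apply |x|_p = p^{-v_p(x)} = 3^{-4} = 1/81.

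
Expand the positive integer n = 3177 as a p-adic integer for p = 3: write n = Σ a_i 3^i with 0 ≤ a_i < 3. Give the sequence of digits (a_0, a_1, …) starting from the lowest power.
(a_0, a_1, …) = (0, 0, 2, 0, 0, 1, 1, 1)

Repeated division by 3 gives the digits low-to-high: 3177 = 2·3^2 + 1·3^5 + 1·3^6 + 1·3^7. Digit sequence: (0, 0, 2, 0, 0, 1, 1, 1).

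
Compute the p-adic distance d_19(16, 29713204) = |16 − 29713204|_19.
d_19(16, 29713204) = 1/2476099

Step 1 — x − y = 16 − 29713204 = -29713188. Step 2 — v_19(-29713188) = 5 (factor: -29713188 = −(19^5 · 12); the sign does not affect v_p). Step 3 — |x − y|_19 = 19^{-5} = 1/2476099.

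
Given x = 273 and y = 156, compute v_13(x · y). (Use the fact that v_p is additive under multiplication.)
v_13(42588) = 2

v_p(x) = 1 (factor: 273 = 13^1 · 21); v_p(y) = 1 (factor: 156 = 13^1 · 12). Additivity: v_p(xy) = v_p(x) + v_p(y) = 1 + 1 = 2. (Direct check: xy = 42588 = 13^2 · (252).)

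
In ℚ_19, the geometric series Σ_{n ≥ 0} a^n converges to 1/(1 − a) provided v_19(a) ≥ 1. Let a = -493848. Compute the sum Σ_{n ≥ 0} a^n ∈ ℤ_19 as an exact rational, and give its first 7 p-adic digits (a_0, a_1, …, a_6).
Σ a^n = 1/(1 − a) = 1/493849;  first 7 digits = (1, 0, 0, 4, 15, 18, 15)

v_19(a) = 3 ≥ 1, so the series converges in ℤ_19 to 1/(1 − a) = 1/(1 − (-493848)) = 1/493849. Expand this rational in ℤ_19: compute digits iteratively via d_i = x_i mod 19, x_{i+1} = (x_i − d_i)/19. The first 7 digits are (1, 0, 0, 4, 15, 18, 15).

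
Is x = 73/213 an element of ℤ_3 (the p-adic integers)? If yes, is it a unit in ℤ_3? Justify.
x ∉ ℤ_3 (v_3(x) = -1 < 0)

ℤ_3 = {x ∈ ℚ_3 : v_3(x) ≥ 0} and ℤ_3^× = {x ∈ ℤ_3 : v_3(x) = 0}. Here v_3(73/213) = v_3(num) − v_3(den) = -1; compare against these criteria.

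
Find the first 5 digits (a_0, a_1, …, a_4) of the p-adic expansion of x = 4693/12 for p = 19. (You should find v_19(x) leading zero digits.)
(a_0, …, a_4) = (0, 0, 9, 17, 7)

v_19(4693/12) = 2, so a_0 = ... = a_1 = 0. Factor out: x = 19^2 · u with u = 13/12 a unit in ℤ_19. Expand u iteratively via a_{v+i} = u_i mod 19, u_{i+1} = (u_i − a_{v+i})/19:
  u_0 = 13/12;  a_2 = 9;  u_1 = (u_0 − 9)/19 = -5/12
  u_1 = -5/12;  a_3 = 17;  u_2 = (u_1 − 17)/19 = -11/12
  u_2 = -11/12;  a_4 = 7;  u_3 = (u_2 − 7)/19 = -5/12
Digits: (0, 0, 9, 17, 7).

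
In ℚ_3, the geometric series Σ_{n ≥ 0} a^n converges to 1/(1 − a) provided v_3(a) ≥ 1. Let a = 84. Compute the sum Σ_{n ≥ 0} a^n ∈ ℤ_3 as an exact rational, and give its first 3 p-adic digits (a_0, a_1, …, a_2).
Σ a^n = 1/(1 − a) = -1/83;  first 3 digits = (1, 1, 1)

v_3(a) = 1 ≥ 1, so the series converges in ℤ_3 to 1/(1 − a) = 1/(1 − 84) = -1/83. Expand this rational in ℤ_3: compute digits iteratively via d_i = x_i mod 3, x_{i+1} = (x_i − d_i)/3. The first 3 digits are (1, 1, 1).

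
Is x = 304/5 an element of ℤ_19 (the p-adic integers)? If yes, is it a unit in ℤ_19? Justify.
x ∈ ℤ_19 but not a unit; v_19(x) = 1 > 0

ℤ_19 = {x ∈ ℚ_19 : v_19(x) ≥ 0} and ℤ_19^× = {x ∈ ℤ_19 : v_19(x) = 0}. Here v_19(304/5) = v_19(num) − v_19(den) = 1; compare against these criteria.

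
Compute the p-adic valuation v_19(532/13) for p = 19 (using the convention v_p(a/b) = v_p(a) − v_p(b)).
v_19(532/13) = 1

Factor powers of 19 from the numerator and denominator of the reduced fraction: 532 = 19^1 · 28 and 13 = 19^0 · 13. Apply v_p(a/b) = v_p(a) − v_p(b): v_19(532/13) = 1 − 0 = 1.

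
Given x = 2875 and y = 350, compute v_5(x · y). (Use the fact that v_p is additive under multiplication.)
v_5(1006250) = 5

v_p(x) = 3 (factor: 2875 = 5^3 · 23); v_p(y) = 2 (factor: 350 = 5^2 · 14). Additivity: v_p(xy) = v_p(x) + v_p(y) = 3 + 2 = 5. (Direct check: xy = 1006250 = 5^5 · (322).)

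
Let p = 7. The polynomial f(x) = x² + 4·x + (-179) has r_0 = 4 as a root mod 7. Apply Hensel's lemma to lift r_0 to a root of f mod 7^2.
r_1 = 4 (mod 49)

Hensel: r_{i+1} = r_i − f(r_i)·(f′(r_i))^{-1} mod 7^{i+2}, f′(x) = 2x + 4. Iterate:
  r_0 = 4 (mod 7)
  r_1 = 4 (mod 49)
Final: r = 4 satisfies f(r) ≡ 0 mod 7^2.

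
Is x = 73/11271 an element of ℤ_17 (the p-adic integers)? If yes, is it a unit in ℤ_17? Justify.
x ∉ ℤ_17 (v_17(x) = -2 < 0)

ℤ_17 = {x ∈ ℚ_17 : v_17(x) ≥ 0} and ℤ_17^× = {x ∈ ℤ_17 : v_17(x) = 0}. Here v_17(73/11271) = v_17(num) − v_17(den) = -2; compare against these criteria.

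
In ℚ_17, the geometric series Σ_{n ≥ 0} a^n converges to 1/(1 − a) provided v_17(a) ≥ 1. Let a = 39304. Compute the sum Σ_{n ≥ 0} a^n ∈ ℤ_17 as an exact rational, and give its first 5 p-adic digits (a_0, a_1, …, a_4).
Σ a^n = 1/(1 − a) = -1/39303;  first 5 digits = (1, 0, 0, 8, 0)

v_17(a) = 3 ≥ 1, so the series converges in ℤ_17 to 1/(1 − a) = 1/(1 − 39304) = -1/39303. Expand this rational in ℤ_17: compute digits iteratively via d_i = x_i mod 17, x_{i+1} = (x_i − d_i)/17. The first 5 digits are (1, 0, 0, 8, 0).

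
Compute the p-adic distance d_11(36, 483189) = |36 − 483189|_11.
d_11(36, 483189) = 1/161051

Step 1 — x − y = 36 − 483189 = -483153. Step 2 — v_11(-483153) = 5 (factor: -483153 = −(11^5 · 3); the sign does not affect v_p). Step 3 — |x − y|_11 = 11^{-5} = 1/161051.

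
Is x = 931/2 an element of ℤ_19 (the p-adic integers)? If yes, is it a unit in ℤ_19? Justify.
x ∈ ℤ_19 but not a unit; v_19(x) = 1 > 0

ℤ_19 = {x ∈ ℚ_19 : v_19(x) ≥ 0} and ℤ_19^× = {x ∈ ℤ_19 : v_19(x) = 0}. Here v_19(931/2) = v_19(num) − v_19(den) = 1; compare against these criteria.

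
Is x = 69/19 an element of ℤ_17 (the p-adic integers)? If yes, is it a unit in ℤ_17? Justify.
x ∈ ℤ_17^× (unit); v_17(x) = 0

ℤ_17 = {x ∈ ℚ_17 : v_17(x) ≥ 0} and ℤ_17^× = {x ∈ ℤ_17 : v_17(x) = 0}. Here v_17(69/19) = v_17(num) − v_17(den) = 0; compare against these criteria.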